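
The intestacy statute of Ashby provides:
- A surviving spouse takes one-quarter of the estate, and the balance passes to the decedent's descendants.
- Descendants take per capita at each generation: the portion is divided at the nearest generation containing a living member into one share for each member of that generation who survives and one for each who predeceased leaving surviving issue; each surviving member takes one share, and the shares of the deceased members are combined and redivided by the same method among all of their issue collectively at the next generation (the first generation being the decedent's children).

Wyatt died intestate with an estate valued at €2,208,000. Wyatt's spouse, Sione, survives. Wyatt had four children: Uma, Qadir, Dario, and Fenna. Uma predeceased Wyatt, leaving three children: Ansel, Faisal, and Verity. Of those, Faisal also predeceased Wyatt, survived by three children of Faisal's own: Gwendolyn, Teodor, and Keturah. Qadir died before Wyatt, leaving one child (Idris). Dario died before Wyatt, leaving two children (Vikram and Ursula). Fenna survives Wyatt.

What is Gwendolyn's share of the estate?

Sione takes one-quarter of €2,208,000 = €552,000. The remaining €1,656,000 passes to the descendants.
The descendants' portion (€1,656,000) is divided at the children's generation into 4 shares of €414,000. Fenna takes €414,000. The 3 shares of the deceased (Uma, Qadir, and Dario) are combined into a pool of €1,242,000.
That pool (€1,242,000) is divided at the grandchildren's generation into 6 shares of €207,000. Ansel, Verity, Idris, Vikram, and Ursula each take €207,000. The remaining share for the deceased Faisal (€207,000) is carried to the next generation.
That pool (€207,000) is divided at the great-grandchildren's generation equally among Gwendolyn, Teodor, and Keturah: €69,000 each.

Gwendolyn receives €69,000.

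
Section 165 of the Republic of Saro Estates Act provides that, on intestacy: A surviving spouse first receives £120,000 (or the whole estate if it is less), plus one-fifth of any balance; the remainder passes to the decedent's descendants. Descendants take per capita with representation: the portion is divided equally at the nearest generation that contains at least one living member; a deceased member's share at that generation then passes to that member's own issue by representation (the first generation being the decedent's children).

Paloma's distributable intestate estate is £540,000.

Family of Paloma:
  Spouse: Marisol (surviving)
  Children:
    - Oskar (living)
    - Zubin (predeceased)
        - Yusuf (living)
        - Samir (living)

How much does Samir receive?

Marisol first takes £120,000, leaving a balance of £420,000. Marisol then takes one-fifth of the balance (£84,000), for a total of £204,000. The remaining £336,000 passes to the descendants.
The descendants' portion (£336,000) is divided into 2 shares of £168,000: Oskar takes £168,000; Zubin's £168,000 share passes to Zubin's issue.
Zubin's share (£168,000) is divided into 2 shares of £84,000: Yusuf and Samir each take £84,000.

Samir receives £84,000.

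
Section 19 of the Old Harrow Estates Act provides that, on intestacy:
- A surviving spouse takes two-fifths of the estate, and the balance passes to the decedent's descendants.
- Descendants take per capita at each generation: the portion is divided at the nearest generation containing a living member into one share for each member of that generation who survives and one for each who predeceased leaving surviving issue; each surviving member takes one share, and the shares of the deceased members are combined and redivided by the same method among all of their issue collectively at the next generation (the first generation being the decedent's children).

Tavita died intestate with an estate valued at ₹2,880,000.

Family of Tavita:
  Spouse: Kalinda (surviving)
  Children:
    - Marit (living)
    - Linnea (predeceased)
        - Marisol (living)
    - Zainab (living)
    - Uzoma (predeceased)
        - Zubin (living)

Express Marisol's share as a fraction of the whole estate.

Marisol receives 3/20 of the estate.

Kalinda takes two-fifths of ₹2,880,000 = ₹1,152,000. The remaining ₹1,728,000 passes to the descendants.
The descendants' portion (₹1,728,000) is divided at the children's generation into 4 shares of ₹432,000. Marit and Zainab each take ₹432,000. The 2 shares of the deceased (Linnea and Uzoma) are combined into a pool of ₹864,000.
That pool (₹864,000) is divided at the grandchildren's generation equally among Marisol and Zubin: ₹432,000 each.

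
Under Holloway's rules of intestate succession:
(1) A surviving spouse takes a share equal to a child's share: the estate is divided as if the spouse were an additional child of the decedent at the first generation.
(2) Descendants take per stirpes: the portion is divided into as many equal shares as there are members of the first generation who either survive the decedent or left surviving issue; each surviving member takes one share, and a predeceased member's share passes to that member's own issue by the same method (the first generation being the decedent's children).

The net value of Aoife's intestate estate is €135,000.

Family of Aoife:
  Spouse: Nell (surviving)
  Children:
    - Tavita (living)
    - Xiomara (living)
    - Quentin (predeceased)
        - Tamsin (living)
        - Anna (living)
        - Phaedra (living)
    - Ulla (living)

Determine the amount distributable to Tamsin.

The spouse counts as an additional share at the children's level, so there are 5 primary shares of €27,000. Nell takes one such share (€27,000).
The children's combined portion (€108,000) is divided into 4 shares of €27,000: Tavita, Xiomara, and Ulla each take €27,000; Quentin's €27,000 share passes to Quentin's issue.
Quentin's share (€27,000) is divided into 3 shares of €9,000: Tamsin, Anna, and Phaedra each take €9,000.

Tamsin receives €9,000.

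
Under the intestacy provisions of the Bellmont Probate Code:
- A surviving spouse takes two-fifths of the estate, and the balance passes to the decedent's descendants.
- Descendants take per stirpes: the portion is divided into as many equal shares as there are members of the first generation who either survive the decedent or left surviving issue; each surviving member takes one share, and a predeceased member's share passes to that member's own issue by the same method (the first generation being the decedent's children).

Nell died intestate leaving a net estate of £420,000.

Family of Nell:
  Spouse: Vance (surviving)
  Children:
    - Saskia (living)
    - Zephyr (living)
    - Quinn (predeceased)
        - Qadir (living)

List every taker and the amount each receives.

Vance takes two-fifths of £420,000 = £168,000. The remaining £252,000 passes to the descendants.
The descendants' portion (£252,000) is divided into 3 shares of £84,000: Saskia and Zephyr each take £84,000; Quinn's £84,000 share passes to Quinn's issue.
Quinn's share (£84,000) passes entirely to Qadir.

Vance: £168,000; Saskia: £84,000; Zephyr: £84,000; Qadir: £84,000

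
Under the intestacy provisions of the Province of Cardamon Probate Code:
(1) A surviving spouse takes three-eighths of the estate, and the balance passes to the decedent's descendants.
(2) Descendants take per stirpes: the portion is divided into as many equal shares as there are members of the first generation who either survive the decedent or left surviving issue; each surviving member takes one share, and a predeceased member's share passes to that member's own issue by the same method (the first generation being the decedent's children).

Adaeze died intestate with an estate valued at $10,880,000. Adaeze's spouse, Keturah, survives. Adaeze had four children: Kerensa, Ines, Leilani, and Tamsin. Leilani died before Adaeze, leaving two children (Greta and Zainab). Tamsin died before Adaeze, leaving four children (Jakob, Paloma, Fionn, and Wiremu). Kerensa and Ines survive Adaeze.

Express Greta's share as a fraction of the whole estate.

Greta receives 5/64 of the estate.

Keturah takes three-eighths of $10,880,000 = $4,080,000. The remaining $6,800,000 passes to the descendants.
The descendants' portion ($6,800,000) is divided into 4 shares of $1,700,000: Kerensa and Ines each take $1,700,000; Leilani's $1,700,000 share passes to Leilani's issue; Tamsin's $1,700,000 share passes to Tamsin's issue.
Leilani's share ($1,700,000) is divided into 2 shares of $850,000: Greta and Zainab each take $850,000.
Tamsin's share ($1,700,000) is divided into 4 shares of $425,000: Jakob, Paloma, Fionn, and Wiremu each take $425,000.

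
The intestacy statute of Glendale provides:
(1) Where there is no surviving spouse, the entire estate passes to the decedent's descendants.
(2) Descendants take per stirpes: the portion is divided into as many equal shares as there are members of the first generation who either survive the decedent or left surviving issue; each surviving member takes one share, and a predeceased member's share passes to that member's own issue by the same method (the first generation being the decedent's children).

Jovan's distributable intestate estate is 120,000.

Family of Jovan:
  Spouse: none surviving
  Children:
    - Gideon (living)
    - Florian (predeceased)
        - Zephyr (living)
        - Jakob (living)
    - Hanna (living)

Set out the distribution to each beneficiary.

Gideon: 40,000; Zephyr: 20,000; Jakob: 20,000; Hanna: 40,000

The entire 120,000 passes to the descendants.
That amount (120,000) is divided into 3 shares of 40,000: Gideon and Hanna each take 40,000; Florian's 40,000 share passes to Florian's issue.
Florian's share (40,000) is divided into 2 shares of 20,000: Zephyr and Jakob each take 20,000.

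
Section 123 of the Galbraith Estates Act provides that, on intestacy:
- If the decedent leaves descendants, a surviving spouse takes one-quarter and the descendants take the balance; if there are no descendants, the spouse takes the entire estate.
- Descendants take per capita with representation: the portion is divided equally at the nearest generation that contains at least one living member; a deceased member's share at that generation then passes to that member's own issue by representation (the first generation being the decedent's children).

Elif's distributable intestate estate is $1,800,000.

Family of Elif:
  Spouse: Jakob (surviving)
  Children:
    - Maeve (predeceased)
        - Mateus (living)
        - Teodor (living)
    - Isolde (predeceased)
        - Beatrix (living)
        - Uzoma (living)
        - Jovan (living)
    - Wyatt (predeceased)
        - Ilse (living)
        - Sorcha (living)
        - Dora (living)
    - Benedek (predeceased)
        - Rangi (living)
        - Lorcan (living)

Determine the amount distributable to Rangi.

Rangi receives $135,000.

Jakob takes one-quarter of $1,800,000 = $450,000. The remaining $1,350,000 passes to the descendants.
No child survives, so the initial division is made at the grandchildren's generation.
The descendants' portion ($1,350,000) is divided into 10 shares of $135,000: Mateus, Teodor, Beatrix, Uzoma, Jovan, Ilse, Sorcha, Dora, Rangi, and Lorcan each take $135,000.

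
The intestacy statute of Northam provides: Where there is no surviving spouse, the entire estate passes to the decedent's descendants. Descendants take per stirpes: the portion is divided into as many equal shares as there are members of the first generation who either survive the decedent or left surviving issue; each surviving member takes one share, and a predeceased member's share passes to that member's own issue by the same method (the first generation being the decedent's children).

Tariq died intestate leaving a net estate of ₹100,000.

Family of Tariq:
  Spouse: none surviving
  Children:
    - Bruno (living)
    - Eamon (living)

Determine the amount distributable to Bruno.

Bruno receives ₹50,000.

The entire ₹100,000 passes to the descendants.
That amount (₹100,000) is divided into 2 shares of ₹50,000: Bruno and Eamon each take ₹50,000.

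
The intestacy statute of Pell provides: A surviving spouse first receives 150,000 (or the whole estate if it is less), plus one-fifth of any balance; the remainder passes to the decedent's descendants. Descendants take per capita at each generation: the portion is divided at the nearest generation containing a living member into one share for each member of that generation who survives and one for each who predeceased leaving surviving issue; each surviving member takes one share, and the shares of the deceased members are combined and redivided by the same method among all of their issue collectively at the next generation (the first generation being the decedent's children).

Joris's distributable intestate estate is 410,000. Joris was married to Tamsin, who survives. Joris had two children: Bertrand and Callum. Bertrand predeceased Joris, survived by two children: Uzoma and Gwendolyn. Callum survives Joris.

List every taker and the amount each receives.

Tamsin first takes 150,000, leaving a balance of 260,000. Tamsin then takes one-fifth of the balance (52,000), for a total of 202,000. The remaining 208,000 passes to the descendants.
The descendants' portion (208,000) is divided at the children's generation into 2 shares of 104,000. Callum takes 104,000. The remaining share for the deceased Bertrand (104,000) is carried to the next generation.
That pool (104,000) is divided at the grandchildren's generation equally among Uzoma and Gwendolyn: 52,000 each.

Tamsin: 202,000; Uzoma: 52,000; Gwendolyn: 52,000; Callum: 104,000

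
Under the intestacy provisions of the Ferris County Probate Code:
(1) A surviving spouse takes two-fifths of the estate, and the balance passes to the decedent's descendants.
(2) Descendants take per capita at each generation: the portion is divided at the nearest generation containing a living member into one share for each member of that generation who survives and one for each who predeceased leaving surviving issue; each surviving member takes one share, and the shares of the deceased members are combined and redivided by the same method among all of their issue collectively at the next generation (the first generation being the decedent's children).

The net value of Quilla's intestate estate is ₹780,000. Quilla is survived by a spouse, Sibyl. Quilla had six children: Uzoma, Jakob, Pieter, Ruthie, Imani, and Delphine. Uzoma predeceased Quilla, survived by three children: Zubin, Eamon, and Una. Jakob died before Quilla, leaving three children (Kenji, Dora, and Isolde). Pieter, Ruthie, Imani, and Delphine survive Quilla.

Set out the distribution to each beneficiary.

Sibyl: ₹312,000; Zubin: ₹26,000; Eamon: ₹26,000; Una: ₹26,000; Kenji: ₹26,000; Dora: ₹26,000; Isolde: ₹26,000; Pieter: ₹78,000; Ruthie: ₹78,000; Imani: ₹78,000; Delphine: ₹78,000

Sibyl takes two-fifths of ₹780,000 = ₹312,000. The remaining ₹468,000 passes to the descendants.
The descendants' portion (₹468,000) is divided at the children's generation into 6 shares of ₹78,000. Pieter, Ruthie, Imani, and Delphine each take ₹78,000. The 2 shares of the deceased (Uzoma and Jakob) are combined into a pool of ₹156,000.
That pool (₹156,000) is divided at the grandchildren's generation equally among Zubin, Eamon, Una, Kenji, Dora, and Isolde: ₹26,000 each.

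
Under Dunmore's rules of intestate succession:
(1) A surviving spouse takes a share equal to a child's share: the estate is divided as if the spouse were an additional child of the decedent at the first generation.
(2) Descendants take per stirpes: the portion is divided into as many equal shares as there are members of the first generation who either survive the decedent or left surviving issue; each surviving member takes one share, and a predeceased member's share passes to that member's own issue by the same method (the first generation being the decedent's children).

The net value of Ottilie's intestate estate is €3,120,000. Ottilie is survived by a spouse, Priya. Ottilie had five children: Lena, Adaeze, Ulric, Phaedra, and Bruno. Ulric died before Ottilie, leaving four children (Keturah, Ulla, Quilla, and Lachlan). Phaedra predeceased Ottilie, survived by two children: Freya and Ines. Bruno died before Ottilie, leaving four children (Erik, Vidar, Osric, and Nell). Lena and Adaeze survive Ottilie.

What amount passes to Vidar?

The spouse counts as an additional share at the children's level, so there are 6 primary shares of €520,000. Priya takes one such share (€520,000).
The children's combined portion (€2,600,000) is divided into 5 shares of €520,000: Lena and Adaeze each take €520,000; Ulric's €520,000 share passes to Ulric's issue; Phaedra's €520,000 share passes to Phaedra's issue; Bruno's €520,000 share passes to Bruno's issue.
Ulric's share (€520,000) is divided into 4 shares of €130,000: Keturah, Ulla, Quilla, and Lachlan each take €130,000.
Phaedra's share (€520,000) is divided into 2 shares of €260,000: Freya and Ines each take €260,000.
Bruno's share (€520,000) is divided into 4 shares of €130,000: Erik, Vidar, Osric, and Nell each take €130,000.

Vidar receives €130,000.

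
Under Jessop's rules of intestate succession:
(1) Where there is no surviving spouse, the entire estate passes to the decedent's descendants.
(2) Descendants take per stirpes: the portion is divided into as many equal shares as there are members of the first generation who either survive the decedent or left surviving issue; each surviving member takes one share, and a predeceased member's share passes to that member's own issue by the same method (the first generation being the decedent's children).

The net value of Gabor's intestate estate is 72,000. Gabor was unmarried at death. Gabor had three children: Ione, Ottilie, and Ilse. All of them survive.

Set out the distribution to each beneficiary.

Ione: 24,000; Ottilie: 24,000; Ilse: 24,000

The entire 72,000 passes to the descendants.
That amount (72,000) is divided into 3 shares of 24,000: Ione, Ottilie, and Ilse each take 24,000.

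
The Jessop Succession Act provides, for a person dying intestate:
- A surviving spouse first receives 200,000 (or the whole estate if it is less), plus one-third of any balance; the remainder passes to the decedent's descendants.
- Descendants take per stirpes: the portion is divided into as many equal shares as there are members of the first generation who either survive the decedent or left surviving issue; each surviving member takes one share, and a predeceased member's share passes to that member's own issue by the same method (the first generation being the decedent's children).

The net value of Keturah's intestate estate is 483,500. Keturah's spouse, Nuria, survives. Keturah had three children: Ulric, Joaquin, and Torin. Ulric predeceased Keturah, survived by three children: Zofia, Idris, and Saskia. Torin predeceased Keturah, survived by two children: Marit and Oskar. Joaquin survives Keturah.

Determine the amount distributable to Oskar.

Nuria first takes 200,000, leaving a balance of 283,500. Nuria then takes one-third of the balance (94,500), for a total of 294,500. The remaining 189,000 passes to the descendants.
The descendants' portion (189,000) is divided into 3 shares of 63,000: Joaquin takes 63,000; Ulric's 63,000 share passes to Ulric's issue; Torin's 63,000 share passes to Torin's issue.
Ulric's share (63,000) is divided into 3 shares of 21,000: Zofia, Idris, and Saskia each take 21,000.
Torin's share (63,000) is divided into 2 shares of 31,500: Marit and Oskar each take 31,500.

Oskar receives 31,500.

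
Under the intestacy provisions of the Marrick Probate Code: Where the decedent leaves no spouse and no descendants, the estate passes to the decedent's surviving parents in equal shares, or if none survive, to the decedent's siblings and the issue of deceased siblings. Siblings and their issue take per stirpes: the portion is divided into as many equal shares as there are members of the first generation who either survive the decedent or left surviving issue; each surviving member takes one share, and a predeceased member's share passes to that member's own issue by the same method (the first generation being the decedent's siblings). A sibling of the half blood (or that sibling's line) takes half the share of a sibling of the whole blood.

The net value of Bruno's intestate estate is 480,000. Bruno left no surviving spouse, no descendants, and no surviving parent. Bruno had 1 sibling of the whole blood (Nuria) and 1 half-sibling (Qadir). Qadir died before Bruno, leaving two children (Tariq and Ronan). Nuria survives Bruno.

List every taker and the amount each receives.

The entire 480,000 passes to the siblings and their issue.
Counting each half-blood sibling's line as half a unit, there are 3/2 units in 480,000, so one unit is 320,000. Whole-blood lines (Nuria) take 320,000 each; half-blood lines (Qadir) take 160,000 each.
Qadir's share (160,000) is divided into 2 shares of 80,000: Tariq and Ronan each take 80,000.

Nuria: 320,000; Tariq: 80,000; Ronan: 80,000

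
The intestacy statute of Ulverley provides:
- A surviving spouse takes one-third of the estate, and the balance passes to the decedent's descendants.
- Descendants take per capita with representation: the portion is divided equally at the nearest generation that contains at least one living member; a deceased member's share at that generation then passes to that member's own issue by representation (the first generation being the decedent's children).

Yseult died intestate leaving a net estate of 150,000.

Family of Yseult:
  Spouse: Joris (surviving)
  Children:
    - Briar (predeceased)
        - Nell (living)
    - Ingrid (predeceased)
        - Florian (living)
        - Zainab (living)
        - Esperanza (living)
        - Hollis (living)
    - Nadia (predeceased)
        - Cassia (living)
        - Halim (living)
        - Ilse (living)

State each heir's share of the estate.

Joris: 50,000; Nell: 12,500; Florian: 12,500; Zainab: 12,500; Esperanza: 12,500; Hollis: 12,500; Cassia: 12,500; Halim: 12,500; Ilse: 12,500

Joris takes one-third of 150,000 = 50,000. The remaining 100,000 passes to the descendants.
No child survives, so the initial division is made at the grandchildren's generation.
The descendants' portion (100,000) is divided into 8 shares of 12,500: Nell, Florian, Zainab, Esperanza, Hollis, Cassia, Halim, and Ilse each take 12,500.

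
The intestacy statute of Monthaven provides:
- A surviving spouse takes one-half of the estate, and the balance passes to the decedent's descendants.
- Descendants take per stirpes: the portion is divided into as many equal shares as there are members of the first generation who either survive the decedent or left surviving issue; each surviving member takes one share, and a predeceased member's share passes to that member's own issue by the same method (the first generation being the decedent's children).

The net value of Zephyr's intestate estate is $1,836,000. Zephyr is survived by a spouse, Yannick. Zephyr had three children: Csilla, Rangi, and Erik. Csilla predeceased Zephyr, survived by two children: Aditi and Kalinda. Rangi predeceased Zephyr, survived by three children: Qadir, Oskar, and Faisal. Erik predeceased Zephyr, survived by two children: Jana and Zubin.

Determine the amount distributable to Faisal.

Yannick takes one-half of $1,836,000 = $918,000. The remaining $918,000 passes to the descendants.
The descendants' portion ($918,000) is divided into 3 shares of $306,000: Csilla's $306,000 share passes to Csilla's issue; Rangi's $306,000 share passes to Rangi's issue; Erik's $306,000 share passes to Erik's issue.
Csilla's share ($306,000) is divided into 2 shares of $153,000: Aditi and Kalinda each take $153,000.
Rangi's share ($306,000) is divided into 3 shares of $102,000: Qadir, Oskar, and Faisal each take $102,000.
Erik's share ($306,000) is divided into 2 shares of $153,000: Jana and Zubin each take $153,000.

Faisal receives $102,000.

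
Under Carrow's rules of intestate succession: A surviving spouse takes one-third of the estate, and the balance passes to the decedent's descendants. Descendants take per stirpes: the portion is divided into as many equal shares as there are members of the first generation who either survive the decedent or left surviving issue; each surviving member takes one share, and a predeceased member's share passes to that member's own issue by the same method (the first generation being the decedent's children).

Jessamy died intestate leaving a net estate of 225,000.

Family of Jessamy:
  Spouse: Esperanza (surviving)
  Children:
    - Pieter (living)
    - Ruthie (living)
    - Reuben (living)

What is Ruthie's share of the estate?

Esperanza takes one-third of 225,000 = 75,000. The remaining 150,000 passes to the descendants.
The descendants' portion (150,000) is divided into 3 shares of 50,000: Pieter, Ruthie, and Reuben each take 50,000.

Ruthie receives 50,000.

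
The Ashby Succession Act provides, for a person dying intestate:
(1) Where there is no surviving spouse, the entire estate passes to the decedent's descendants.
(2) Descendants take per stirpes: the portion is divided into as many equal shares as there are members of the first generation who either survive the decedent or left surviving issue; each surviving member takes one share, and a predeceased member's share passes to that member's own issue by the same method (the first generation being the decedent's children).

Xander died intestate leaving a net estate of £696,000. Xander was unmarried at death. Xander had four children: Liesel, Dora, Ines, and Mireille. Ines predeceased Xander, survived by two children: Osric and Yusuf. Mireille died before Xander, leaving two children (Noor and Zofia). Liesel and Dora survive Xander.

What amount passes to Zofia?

The entire £696,000 passes to the descendants.
That amount (£696,000) is divided into 4 shares of £174,000: Liesel and Dora each take £174,000; Ines's £174,000 share passes to Ines's issue; Mireille's £174,000 share passes to Mireille's issue.
Ines's share (£174,000) is divided into 2 shares of £87,000: Osric and Yusuf each take £87,000.
Mireille's share (£174,000) is divided into 2 shares of £87,000: Noor and Zofia each take £87,000.

Zofia receives £87,000.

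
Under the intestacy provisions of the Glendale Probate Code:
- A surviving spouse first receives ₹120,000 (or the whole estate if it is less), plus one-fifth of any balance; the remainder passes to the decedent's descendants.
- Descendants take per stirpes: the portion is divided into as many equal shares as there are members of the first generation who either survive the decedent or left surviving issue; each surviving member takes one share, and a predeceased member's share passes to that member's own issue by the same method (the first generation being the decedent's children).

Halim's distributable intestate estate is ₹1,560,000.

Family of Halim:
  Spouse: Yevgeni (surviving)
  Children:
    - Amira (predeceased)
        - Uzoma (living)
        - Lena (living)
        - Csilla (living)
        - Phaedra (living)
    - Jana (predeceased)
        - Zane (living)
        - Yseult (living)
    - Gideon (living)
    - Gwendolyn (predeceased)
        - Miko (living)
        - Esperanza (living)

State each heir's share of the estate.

Yevgeni first takes ₹120,000, leaving a balance of ₹1,440,000. Yevgeni then takes one-fifth of the balance (₹288,000), for a total of ₹408,000. The remaining ₹1,152,000 passes to the descendants.
The descendants' portion (₹1,152,000) is divided into 4 shares of ₹288,000: Gideon takes ₹288,000; Amira's ₹288,000 share passes to Amira's issue; Jana's ₹288,000 share passes to Jana's issue; Gwendolyn's ₹288,000 share passes to Gwendolyn's issue.
Amira's share (₹288,000) is divided into 4 shares of ₹72,000: Uzoma, Lena, Csilla, and Phaedra each take ₹72,000.
Jana's share (₹288,000) is divided into 2 shares of ₹144,000: Zane and Yseult each take ₹144,000.
Gwendolyn's share (₹288,000) is divided into 2 shares of ₹144,000: Miko and Esperanza each take ₹144,000.

Yevgeni: ₹408,000; Uzoma: ₹72,000; Lena: ₹72,000; Csilla: ₹72,000; Phaedra: ₹72,000; Zane: ₹144,000; Yseult: ₹144,000; Gideon: ₹288,000; Miko: ₹144,000; Esperanza: ₹144,000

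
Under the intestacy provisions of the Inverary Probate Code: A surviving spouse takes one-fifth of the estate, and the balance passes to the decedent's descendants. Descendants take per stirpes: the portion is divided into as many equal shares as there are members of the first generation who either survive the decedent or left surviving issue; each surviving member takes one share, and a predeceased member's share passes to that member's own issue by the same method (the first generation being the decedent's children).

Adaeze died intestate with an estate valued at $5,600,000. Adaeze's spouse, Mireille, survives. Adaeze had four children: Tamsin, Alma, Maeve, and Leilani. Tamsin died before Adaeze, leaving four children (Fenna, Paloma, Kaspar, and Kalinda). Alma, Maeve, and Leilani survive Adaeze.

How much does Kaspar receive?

Mireille takes one-fifth of $5,600,000 = $1,120,000. The remaining $4,480,000 passes to the descendants.
The descendants' portion ($4,480,000) is divided into 4 shares of $1,120,000: Alma, Maeve, and Leilani each take $1,120,000; Tamsin's $1,120,000 share passes to Tamsin's issue.
Tamsin's share ($1,120,000) is divided into 4 shares of $280,000: Fenna, Paloma, Kaspar, and Kalinda each take $280,000.

Kaspar receives $280,000.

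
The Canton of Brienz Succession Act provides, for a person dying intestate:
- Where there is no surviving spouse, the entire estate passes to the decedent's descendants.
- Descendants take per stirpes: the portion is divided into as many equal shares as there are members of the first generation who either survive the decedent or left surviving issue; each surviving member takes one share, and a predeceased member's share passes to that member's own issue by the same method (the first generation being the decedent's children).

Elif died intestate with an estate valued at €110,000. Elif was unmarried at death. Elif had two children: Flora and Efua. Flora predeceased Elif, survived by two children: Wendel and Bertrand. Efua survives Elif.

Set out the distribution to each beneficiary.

The entire €110,000 passes to the descendants.
That amount (€110,000) is divided into 2 shares of €55,000: Efua takes €55,000; Flora's €55,000 share passes to Flora's issue.
Flora's share (€55,000) is divided into 2 shares of €27,500: Wendel and Bertrand each take €27,500.

Wendel: €27,500; Bertrand: €27,500; Efua: €55,000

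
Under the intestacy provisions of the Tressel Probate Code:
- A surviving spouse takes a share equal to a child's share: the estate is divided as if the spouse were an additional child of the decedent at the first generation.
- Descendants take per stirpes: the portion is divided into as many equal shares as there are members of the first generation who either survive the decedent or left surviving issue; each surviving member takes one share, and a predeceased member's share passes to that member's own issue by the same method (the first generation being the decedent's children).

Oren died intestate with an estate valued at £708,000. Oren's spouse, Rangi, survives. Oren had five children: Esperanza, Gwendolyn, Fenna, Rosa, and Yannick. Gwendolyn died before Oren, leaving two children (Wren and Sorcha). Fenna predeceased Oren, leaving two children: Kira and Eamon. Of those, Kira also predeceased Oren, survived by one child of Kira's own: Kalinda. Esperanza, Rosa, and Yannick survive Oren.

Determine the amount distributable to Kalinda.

The spouse counts as an additional share at the children's level, so there are 6 primary shares of £118,000. Rangi takes one such share (£118,000).
The children's combined portion (£590,000) is divided into 5 shares of £118,000: Esperanza, Rosa, and Yannick each take £118,000; Gwendolyn's £118,000 share passes to Gwendolyn's issue; Fenna's £118,000 share passes to Fenna's issue.
Gwendolyn's share (£118,000) is divided into 2 shares of £59,000: Wren and Sorcha each take £59,000.
Fenna's share (£118,000) is divided into 2 shares of £59,000: Eamon takes £59,000; Kira's £59,000 share passes to Kira's issue.
Kira's share (£59,000) passes entirely to Kalinda.

Kalinda receives £59,000.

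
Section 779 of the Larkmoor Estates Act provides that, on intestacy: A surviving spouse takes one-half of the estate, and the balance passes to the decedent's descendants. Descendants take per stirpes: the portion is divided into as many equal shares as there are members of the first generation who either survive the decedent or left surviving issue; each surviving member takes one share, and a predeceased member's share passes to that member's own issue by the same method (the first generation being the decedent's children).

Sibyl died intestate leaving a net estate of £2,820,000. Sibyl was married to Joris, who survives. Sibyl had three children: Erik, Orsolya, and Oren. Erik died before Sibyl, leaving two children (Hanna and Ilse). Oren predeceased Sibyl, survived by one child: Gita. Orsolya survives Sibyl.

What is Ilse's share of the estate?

Joris takes one-half of £2,820,000 = £1,410,000. The remaining £1,410,000 passes to the descendants.
The descendants' portion (£1,410,000) is divided into 3 shares of £470,000: Orsolya takes £470,000; Erik's £470,000 share passes to Erik's issue; Oren's £470,000 share passes to Oren's issue.
Erik's share (£470,000) is divided into 2 shares of £235,000: Hanna and Ilse each take £235,000.
Oren's share (£470,000) passes entirely to Gita.

Ilse receives £235,000.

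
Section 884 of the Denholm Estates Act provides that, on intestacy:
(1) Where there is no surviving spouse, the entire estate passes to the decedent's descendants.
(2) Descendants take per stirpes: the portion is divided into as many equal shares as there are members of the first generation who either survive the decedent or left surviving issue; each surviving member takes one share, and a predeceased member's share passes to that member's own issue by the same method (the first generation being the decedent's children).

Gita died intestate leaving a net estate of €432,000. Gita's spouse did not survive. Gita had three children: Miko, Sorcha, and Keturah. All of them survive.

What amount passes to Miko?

The entire €432,000 passes to the descendants.
That amount (€432,000) is divided into 3 shares of €144,000: Miko, Sorcha, and Keturah each take €144,000.

Miko receives €144,000.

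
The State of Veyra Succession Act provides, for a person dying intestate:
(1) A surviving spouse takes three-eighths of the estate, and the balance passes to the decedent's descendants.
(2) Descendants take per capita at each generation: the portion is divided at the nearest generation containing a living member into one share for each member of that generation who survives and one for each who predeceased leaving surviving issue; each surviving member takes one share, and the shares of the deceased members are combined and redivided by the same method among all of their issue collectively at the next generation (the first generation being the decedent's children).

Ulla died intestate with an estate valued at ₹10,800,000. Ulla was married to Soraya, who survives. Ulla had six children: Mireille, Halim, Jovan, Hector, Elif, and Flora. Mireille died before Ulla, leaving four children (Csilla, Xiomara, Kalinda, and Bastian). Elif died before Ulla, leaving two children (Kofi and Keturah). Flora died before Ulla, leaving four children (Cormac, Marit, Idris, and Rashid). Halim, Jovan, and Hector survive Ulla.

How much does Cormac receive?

Cormac receives ₹337,500.

Soraya takes three-eighths of ₹10,800,000 = ₹4,050,000. The remaining ₹6,750,000 passes to the descendants.
The descendants' portion (₹6,750,000) is divided at the children's generation into 6 shares of ₹1,125,000. Halim, Jovan, and Hector each take ₹1,125,000. The 3 shares of the deceased (Mireille, Elif, and Flora) are combined into a pool of ₹3,375,000.
That pool (₹3,375,000) is divided at the grandchildren's generation equally among Csilla, Xiomara, Kalinda, Bastian, Kofi, Keturah, Cormac, Marit, Idris, and Rashid: ₹337,500 each.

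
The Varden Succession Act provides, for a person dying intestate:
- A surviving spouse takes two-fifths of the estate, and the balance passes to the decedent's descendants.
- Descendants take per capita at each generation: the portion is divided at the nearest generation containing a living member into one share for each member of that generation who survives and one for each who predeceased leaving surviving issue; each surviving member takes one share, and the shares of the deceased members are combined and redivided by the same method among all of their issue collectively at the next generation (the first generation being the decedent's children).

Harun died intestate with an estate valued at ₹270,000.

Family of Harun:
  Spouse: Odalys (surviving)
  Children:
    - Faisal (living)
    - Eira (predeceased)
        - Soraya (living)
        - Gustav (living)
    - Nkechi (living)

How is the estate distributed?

Odalys: ₹108,000; Faisal: ₹54,000; Soraya: ₹27,000; Gustav: ₹27,000; Nkechi: ₹54,000

Odalys takes two-fifths of ₹270,000 = ₹108,000. The remaining ₹162,000 passes to the descendants.
The descendants' portion (₹162,000) is divided at the children's generation into 3 shares of ₹54,000. Faisal and Nkechi each take ₹54,000. The remaining share for the deceased Eira (₹54,000) is carried to the next generation.
That pool (₹54,000) is divided at the grandchildren's generation equally among Soraya and Gustav: ₹27,000 each.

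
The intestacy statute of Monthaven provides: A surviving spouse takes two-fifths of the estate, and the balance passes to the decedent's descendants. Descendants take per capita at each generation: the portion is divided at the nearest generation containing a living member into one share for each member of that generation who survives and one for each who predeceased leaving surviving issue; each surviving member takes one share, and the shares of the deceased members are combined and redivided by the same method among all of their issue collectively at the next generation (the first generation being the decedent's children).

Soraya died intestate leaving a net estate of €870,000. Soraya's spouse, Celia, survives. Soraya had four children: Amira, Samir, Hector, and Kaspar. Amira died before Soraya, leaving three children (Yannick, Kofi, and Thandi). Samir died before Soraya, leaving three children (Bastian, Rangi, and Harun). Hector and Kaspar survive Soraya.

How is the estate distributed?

Celia: €348,000; Yannick: €43,500; Kofi: €43,500; Thandi: €43,500; Bastian: €43,500; Rangi: €43,500; Harun: €43,500; Hector: €130,500; Kaspar: €130,500

Celia takes two-fifths of €870,000 = €348,000. The remaining €522,000 passes to the descendants.
The descendants' portion (€522,000) is divided at the children's generation into 4 shares of €130,500. Hector and Kaspar each take €130,500. The 2 shares of the deceased (Amira and Samir) are combined into a pool of €261,000.
That pool (€261,000) is divided at the grandchildren's generation equally among Yannick, Kofi, Thandi, Bastian, Rangi, and Harun: €43,500 each.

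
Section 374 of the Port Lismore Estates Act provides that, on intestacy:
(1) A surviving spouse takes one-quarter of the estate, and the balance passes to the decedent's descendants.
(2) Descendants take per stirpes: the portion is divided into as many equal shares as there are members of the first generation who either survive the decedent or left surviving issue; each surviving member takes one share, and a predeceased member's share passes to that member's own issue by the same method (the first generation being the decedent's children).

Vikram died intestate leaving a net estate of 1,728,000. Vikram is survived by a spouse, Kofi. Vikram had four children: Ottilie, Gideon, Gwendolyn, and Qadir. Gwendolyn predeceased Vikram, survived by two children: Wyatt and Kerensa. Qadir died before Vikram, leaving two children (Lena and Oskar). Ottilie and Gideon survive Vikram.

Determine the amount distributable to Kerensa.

Kerensa receives 162,000.

Kofi takes one-quarter of 1,728,000 = 432,000. The remaining 1,296,000 passes to the descendants.
The descendants' portion (1,296,000) is divided into 4 shares of 324,000: Ottilie and Gideon each take 324,000; Gwendolyn's 324,000 share passes to Gwendolyn's issue; Qadir's 324,000 share passes to Qadir's issue.
Gwendolyn's share (324,000) is divided into 2 shares of 162,000: Wyatt and Kerensa each take 162,000.
Qadir's share (324,000) is divided into 2 shares of 162,000: Lena and Oskar each take 162,000.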